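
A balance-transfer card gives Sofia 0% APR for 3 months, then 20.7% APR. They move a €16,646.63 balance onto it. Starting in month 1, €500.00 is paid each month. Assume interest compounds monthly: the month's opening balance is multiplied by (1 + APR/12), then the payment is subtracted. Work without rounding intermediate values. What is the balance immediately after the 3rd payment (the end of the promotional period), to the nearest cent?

€15,146.63

Promo months 1–3 at r₀ = 0%/12 = 0; months 4+ at r₁ = 20.7%/12 = 0.01725.
After month 3 (no interest yet): B = €16,646.63 − 3·€500.00 = €15,146.63.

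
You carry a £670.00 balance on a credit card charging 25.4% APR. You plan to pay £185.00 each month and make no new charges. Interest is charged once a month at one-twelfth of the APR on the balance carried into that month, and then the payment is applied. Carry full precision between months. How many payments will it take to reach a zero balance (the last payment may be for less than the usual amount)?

4 payments

Monthly rate r = 25.4%/12 = 2.11667% = 0.0211667.
Recurrence: B ← B·(1+r) − £185.00.
Month 1: interest £14.18; balance after payment £499.18.
Month 2: interest £10.57; balance after payment £324.75.
Month 3: interest £6.87; balance after payment £146.62.
Month 4: interest £3.10; balance after payment £0.00.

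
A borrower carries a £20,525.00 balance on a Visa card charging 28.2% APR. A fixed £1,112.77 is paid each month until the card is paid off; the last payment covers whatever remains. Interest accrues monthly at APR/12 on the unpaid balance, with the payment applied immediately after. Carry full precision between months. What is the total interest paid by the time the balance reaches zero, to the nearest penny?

Monthly rate r = 28.2%/12 = 2.35% = 0.0235.
Payoff takes n = ⌈−ln(1 − rB₀/P)/ln(1+r)⌉ = ⌈24.462⌉ = 25 payments; the last is £517.08.
Total paid = 24·£1,112.77 + £517.08 = £27,223.56.
Total interest = total paid − principal = £27,223.56 − £20,525.00 = £6,698.56.

£6,698.56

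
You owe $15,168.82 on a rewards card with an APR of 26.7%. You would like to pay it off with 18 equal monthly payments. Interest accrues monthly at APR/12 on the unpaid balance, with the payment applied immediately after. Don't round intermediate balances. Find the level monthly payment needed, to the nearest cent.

Monthly rate r = 26.7%/12 = 2.225% = 0.02225.
Level-payment amortization: P = B₀·r / (1 − (1+r)^(−n)) = 15168.82·0.02225 / (1 − 1.02225^(−18)).
Denominator 1 − (1+r)^(−18) = 0.327066957.
P = 337.506 / 0.327066957 ≈ 1031.92.

$1,031.92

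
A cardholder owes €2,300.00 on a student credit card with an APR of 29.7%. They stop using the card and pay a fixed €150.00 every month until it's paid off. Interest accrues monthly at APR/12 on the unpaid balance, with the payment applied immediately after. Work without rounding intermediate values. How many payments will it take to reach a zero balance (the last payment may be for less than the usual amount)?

Monthly rate r = 29.7%/12 = 2.475% = 0.02475.
Recurrence: B ← B·(1+r) − €150.00.
Month 1: interest €56.92; balance after payment €2,206.93.
Month 2: interest €54.62; balance after payment €2,111.55.
Closed form: n = −ln(1 − rB₀/P)/ln(1+r) = −ln(0.6205)/ln(1.02475) ≈ 19.520, so the balance reaches zero during payment 20.

20 payments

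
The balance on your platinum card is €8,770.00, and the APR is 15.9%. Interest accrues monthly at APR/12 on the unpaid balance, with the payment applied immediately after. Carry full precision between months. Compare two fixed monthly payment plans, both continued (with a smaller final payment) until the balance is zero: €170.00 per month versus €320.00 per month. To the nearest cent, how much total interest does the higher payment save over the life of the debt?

Monthly rate r = 15.9%/12 = 1.325% = 0.01325.
At €170.00/mo: n = ⌈−ln(1 − rB₀/P)/ln(1+r)⌉ = 88 payments (last €69.90); total interest = total paid − €8,770.00 = €6,089.90.
At €320.00/mo: 35 payments (last €89.22); total interest €2,199.22.
Interest saved = €6,089.90 − €2,199.22 = €3,890.68.

€3,890.68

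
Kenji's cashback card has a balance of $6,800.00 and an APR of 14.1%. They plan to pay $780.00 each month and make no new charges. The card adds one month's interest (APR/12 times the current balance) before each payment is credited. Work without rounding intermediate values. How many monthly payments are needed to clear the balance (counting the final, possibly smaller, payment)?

10 payments

Monthly rate r = 14.1%/12 = 1.175% = 0.01175.
Recurrence: B ← B·(1+r) − $780.00.
Month 1: interest $79.90; balance after payment $6,099.90.
Month 2: interest $71.67; balance after payment $5,391.57.
Closed form: n = −ln(1 − rB₀/P)/ln(1+r) = −ln(0.89756)/ln(1.01175) ≈ 9.251, so the balance reaches zero during payment 10.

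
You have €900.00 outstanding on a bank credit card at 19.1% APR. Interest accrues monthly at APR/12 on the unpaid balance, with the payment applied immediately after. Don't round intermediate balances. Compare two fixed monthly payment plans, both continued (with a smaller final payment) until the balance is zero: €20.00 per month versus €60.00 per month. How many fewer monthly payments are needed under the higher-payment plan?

Monthly rate r = 19.1%/12 = 1.59167% = 0.0159167.
At €20.00/mo: n = ⌈−ln(1 − rB₀/P)/ln(1+r)⌉ = 80 payments (last €15.41); total interest = total paid − €900.00 = €695.41.
At €60.00/mo: 18 payments (last €16.59); total interest €136.59.
Payments saved = 80 − 18 = 62.

62 fewer payments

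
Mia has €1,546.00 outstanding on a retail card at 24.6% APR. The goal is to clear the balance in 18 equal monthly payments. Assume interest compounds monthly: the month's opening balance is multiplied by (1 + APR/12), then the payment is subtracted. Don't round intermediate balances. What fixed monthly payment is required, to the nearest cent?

€103.58

Monthly rate r = 24.6%/12 = 2.05% = 0.0205.
Level-payment amortization: P = B₀·r / (1 − (1+r)^(−n)) = 1546.00·0.0205 / (1 − 1.0205^(−18)).
Denominator 1 − (1+r)^(−18) = 0.305989826.
P = 31.693 / 0.305989826 ≈ 103.58.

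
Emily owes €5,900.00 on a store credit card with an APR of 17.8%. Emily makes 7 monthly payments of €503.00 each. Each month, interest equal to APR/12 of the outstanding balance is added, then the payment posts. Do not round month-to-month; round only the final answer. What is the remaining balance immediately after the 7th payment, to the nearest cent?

€2,858.95

Monthly rate r = 17.8%/12 = 1.48333% = 0.0148333.
Each month: B ← B·(1+r) − €503.00.
Month 1: interest €87.52; balance after payment €5,484.52.
Month 2: interest €81.35; balance after payment €5,062.87.
Month 3: interest €75.10; balance after payment €4,634.97.
Month 4: interest €68.75; balance after payment €4,200.72.
Month 5: interest €62.31; balance after payment €3,760.03.
Month 6: interest €55.77; balance after payment €3,312.81.
Month 7: interest €49.14; balance after payment €2,858.95.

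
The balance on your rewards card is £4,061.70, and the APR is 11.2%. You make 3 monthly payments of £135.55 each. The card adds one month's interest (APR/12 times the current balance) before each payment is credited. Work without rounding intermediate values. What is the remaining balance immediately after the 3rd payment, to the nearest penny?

£3,766.04

Monthly rate r = 11.2%/12 = 0.933333% = 0.00933333.
Each month: B ← B·(1+r) − £135.55.
Month 1: interest £37.91; balance after payment £3,964.06.
Month 2: interest £37.00; balance after payment £3,865.51.
Month 3: interest £36.08; balance after payment £3,766.04.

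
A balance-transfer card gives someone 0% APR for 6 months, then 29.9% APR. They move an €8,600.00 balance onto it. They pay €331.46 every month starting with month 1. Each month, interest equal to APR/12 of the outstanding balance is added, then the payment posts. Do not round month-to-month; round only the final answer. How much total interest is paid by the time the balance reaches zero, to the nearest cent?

€2,643.21

Promo months 1–6 at r₀ = 0%/12 = 0; months 7+ at r₁ = 29.9%/12 = 0.0249167.
After month 6 (no interest yet): B = €8,600.00 − 6·€331.46 = €6,611.24.
Then at r₁ with €331.46/mo: n₂ = −ln(1 − r₁·B/P)/ln(1+r₁) ≈ 27.92 → 28 more payments.
Total paid = 33·€331.46 + €305.03 = €11,243.21; interest = €11,243.21 − €8,600.00 = €2,643.21.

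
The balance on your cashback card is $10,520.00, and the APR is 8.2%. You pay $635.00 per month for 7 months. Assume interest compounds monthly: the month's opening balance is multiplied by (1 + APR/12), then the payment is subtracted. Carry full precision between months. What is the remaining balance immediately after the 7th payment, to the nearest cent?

Monthly rate r = 8.2%/12 = 0.683333% = 0.00683333.
Each month: B ← B·(1+r) − $635.00.
Month 1: interest $71.89; balance after payment $9,956.89.
Month 2: interest $68.04; balance after payment $9,389.93.
Month 3: interest $64.16; balance after payment $8,819.09.
Month 4: interest $60.26; balance after payment $8,244.35.
Month 5: interest $56.34; balance after payment $7,665.69.
Month 6: interest $52.38; balance after payment $7,083.07.
Month 7: interest $48.40; balance after payment $6,496.47.

$6,496.47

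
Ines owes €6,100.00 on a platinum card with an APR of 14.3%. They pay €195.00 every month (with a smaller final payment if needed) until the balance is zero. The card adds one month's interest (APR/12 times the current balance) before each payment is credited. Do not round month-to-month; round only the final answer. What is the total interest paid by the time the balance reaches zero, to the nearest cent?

Monthly rate r = 14.3%/12 = 1.19167% = 0.0119167.
Payoff takes n = ⌈−ln(1 − rB₀/P)/ln(1+r)⌉ = ⌈39.376⌉ = 40 payments; the last is €73.55.
Total paid = 39·€195.00 + €73.55 = €7,678.55.
Total interest = total paid − principal = €7,678.55 − €6,100.00 = €1,578.55.

€1,578.55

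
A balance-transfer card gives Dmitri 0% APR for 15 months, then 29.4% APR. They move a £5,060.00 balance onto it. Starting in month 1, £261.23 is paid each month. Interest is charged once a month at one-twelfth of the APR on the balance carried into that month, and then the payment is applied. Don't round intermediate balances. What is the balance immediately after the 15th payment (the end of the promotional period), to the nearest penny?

Promo months 1–15 at r₀ = 0%/12 = 0; months 16+ at r₁ = 29.4%/12 = 0.0245.
After month 15 (no interest yet): B = £5,060.00 − 15·£261.23 = £1,141.55.

£1,141.55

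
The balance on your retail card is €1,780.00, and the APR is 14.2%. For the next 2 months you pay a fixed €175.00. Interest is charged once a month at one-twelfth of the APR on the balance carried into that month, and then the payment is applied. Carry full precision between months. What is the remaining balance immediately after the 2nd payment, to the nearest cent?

€1,470.31

Monthly rate r = 14.2%/12 = 1.18333% = 0.0118333.
Each month: B ← B·(1+r) − €175.00.
Month 1: interest €21.06; balance after payment €1,626.06.
Month 2: interest €19.24; balance after payment €1,470.31.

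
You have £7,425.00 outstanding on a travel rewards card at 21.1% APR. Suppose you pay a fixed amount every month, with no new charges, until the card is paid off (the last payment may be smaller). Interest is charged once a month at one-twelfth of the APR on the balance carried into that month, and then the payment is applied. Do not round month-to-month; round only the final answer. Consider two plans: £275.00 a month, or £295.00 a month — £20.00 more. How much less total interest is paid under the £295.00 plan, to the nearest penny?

£267.26

Monthly rate r = 21.1%/12 = 1.75833% = 0.0175833.
At £275.00/mo: n = ⌈−ln(1 − rB₀/P)/ln(1+r)⌉ = 37 payments (last £258.59); total interest = total paid − £7,425.00 = £2,733.59.
At £295.00/mo: 34 payments (last £156.33); total interest £2,466.33.
Interest saved = £2,733.59 − £2,466.33 = £267.26.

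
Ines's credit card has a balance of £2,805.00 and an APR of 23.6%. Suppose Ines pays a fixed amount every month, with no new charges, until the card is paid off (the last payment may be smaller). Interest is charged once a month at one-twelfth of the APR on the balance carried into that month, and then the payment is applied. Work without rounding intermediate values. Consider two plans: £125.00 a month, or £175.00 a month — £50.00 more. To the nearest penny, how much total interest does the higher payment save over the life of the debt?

£333.70

Monthly rate r = 23.6%/12 = 1.96667% = 0.0196667.
At £125.00/mo: n = ⌈−ln(1 − rB₀/P)/ln(1+r)⌉ = 30 payments (last £111.67); total interest = total paid − £2,805.00 = £931.67.
At £175.00/mo: 20 payments (last £77.97); total interest £597.97.
Interest saved = £931.67 − £597.97 = £333.70.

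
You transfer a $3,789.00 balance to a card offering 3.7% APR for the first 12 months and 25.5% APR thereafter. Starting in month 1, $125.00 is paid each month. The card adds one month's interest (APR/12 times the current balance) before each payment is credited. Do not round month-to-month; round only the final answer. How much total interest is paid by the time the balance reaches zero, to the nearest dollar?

Promo months 1–12 at r₀ = 3.7%/12 = 0.00308333; months 13+ at r₁ = 25.5%/12 = 0.02125.
After month 12: iterate B ← B·(1+r₀) − $125.00 for 12 months → $2,405.89.
Then at r₁ with $125.00/mo: n₂ = −ln(1 − r₁·B/P)/ln(1+r₁) ≈ 25.01 → 26 more payments.
Total paid = 37·$125.00 + $1.55 = $4,626.55; interest = $4,626.55 − $3,789.00 = $837.55.

$838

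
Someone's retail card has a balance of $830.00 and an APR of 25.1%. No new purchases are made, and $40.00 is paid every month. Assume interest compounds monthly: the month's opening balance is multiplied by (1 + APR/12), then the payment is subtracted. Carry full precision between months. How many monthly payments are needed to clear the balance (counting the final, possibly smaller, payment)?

Monthly rate r = 25.1%/12 = 2.09167% = 0.0209167.
Recurrence: B ← B·(1+r) − $40.00.
Month 1: interest $17.36; balance after payment $807.36.
Month 2: interest $16.89; balance after payment $784.25.
Closed form: n = −ln(1 − rB₀/P)/ln(1+r) = −ln(0.56598)/ln(1.02092) ≈ 27.496, so the balance reaches zero during payment 28.

28 payments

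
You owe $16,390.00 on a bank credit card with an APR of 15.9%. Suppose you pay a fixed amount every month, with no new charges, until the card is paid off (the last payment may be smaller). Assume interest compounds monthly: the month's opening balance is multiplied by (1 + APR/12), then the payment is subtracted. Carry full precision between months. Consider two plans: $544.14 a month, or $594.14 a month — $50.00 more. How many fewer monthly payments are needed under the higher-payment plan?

Monthly rate r = 15.9%/12 = 1.325% = 0.01325.
At $544.14/mo: n = ⌈−ln(1 − rB₀/P)/ln(1+r)⌉ = 39 payments (last $378.47); total interest = total paid − $16,390.00 = $4,665.79.
At $594.14/mo: 35 payments (last $335.03); total interest $4,145.79.
Payments saved = 39 − 35 = 4.

4 fewer payments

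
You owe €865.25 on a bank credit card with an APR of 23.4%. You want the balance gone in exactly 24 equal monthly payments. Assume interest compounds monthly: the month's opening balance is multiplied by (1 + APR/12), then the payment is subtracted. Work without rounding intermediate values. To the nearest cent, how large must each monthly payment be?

€45.49

Monthly rate r = 23.4%/12 = 1.95% = 0.0195.
Level-payment amortization: P = B₀·r / (1 − (1+r)^(−n)) = 865.25·0.0195 / (1 − 1.0195^(−24)).
Denominator 1 − (1+r)^(−24) = 0.370919132.
P = 16.8724 / 0.370919132 ≈ 45.49.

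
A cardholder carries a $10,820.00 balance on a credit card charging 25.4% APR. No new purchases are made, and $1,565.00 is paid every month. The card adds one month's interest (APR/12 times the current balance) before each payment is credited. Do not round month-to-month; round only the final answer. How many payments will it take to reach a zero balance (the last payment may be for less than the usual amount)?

8 payments

Monthly rate r = 25.4%/12 = 2.11667% = 0.0211667.
Recurrence: B ← B·(1+r) − $1,565.00.
Month 1: interest $229.02; balance after payment $9,484.02.
Month 2: interest $200.75; balance after payment $8,119.77.
Closed form: n = −ln(1 − rB₀/P)/ln(1+r) = −ln(0.85366)/ln(1.02117) ≈ 7.554, so the balance reaches zero during payment 8.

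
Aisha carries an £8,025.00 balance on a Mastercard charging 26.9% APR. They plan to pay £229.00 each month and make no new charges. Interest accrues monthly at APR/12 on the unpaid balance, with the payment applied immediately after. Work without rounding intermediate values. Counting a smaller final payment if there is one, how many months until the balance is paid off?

Monthly rate r = 26.9%/12 = 2.24167% = 0.0224167.
Recurrence: B ← B·(1+r) − £229.00.
Month 1: interest £179.89; balance after payment £7,975.89.
Month 2: interest £178.79; balance after payment £7,925.69.
Closed form: n = −ln(1 − rB₀/P)/ln(1+r) = −ln(0.21444)/ln(1.02242) ≈ 69.454, so the balance reaches zero during payment 70.

70 months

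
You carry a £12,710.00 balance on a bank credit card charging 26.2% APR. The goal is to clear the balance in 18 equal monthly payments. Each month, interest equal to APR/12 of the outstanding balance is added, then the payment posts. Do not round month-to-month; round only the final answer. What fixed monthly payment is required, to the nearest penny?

£861.51

Monthly rate r = 26.2%/12 = 2.18333% = 0.0218333.
Level-payment amortization: P = B₀·r / (1 − (1+r)^(−n)) = 12710.00·0.0218333 / (1 − 1.02183^(−18)).
Denominator 1 − (1+r)^(−18) = 0.322110641.
P = 277.502 / 0.322110641 ≈ 861.51.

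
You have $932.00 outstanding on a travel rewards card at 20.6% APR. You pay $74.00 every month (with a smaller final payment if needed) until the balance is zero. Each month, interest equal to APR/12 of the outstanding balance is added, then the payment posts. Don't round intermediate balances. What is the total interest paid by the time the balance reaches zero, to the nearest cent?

Monthly rate r = 20.6%/12 = 1.71667% = 0.0171667.
Payoff takes n = ⌈−ln(1 − rB₀/P)/ln(1+r)⌉ = ⌈14.312⌉ = 15 payments; the last is $23.25.
Total paid = 14·$74.00 + $23.25 = $1,059.25.
Total interest = total paid − principal = $1,059.25 − $932.00 = $127.25.

$127.25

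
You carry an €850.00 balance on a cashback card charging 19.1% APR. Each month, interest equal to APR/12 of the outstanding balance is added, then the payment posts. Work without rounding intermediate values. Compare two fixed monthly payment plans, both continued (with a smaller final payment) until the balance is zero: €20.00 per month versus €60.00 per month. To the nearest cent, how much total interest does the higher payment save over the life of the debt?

Monthly rate r = 19.1%/12 = 1.59167% = 0.0159167.
At €20.00/mo: n = ⌈−ln(1 − rB₀/P)/ln(1+r)⌉ = 72 payments (last €9.21); total interest = total paid − €850.00 = €579.21.
At €60.00/mo: 17 payments (last €10.93); total interest €120.93.
Interest saved = €579.21 − €120.93 = €458.28.

€458.28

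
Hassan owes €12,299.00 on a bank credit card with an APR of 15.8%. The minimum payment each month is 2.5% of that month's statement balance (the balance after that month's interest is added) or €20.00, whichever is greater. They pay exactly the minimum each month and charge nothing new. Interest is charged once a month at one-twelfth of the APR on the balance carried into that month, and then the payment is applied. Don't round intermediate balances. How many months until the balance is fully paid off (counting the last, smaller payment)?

Monthly rate r = 15.8%/12 = 1.31667% = 0.0131667.
While 2.5% of the post-interest balance exceeds €20.00, each month B ← (B·(1+r))·(1 − 0.025), i.e. B shrinks by the factor (1+r)·0.975 = 0.98784.
This holds for months 1–225. Entering month 226 the balance is €783.63; 2.5% of the post-interest balance is now below €20.00, so the flat €20.00 minimum applies from here.
From month 226 a fixed €20.00 at rate r clears €783.63 in 56 more payments. Total: 225 + 56 = 281 months.

281 months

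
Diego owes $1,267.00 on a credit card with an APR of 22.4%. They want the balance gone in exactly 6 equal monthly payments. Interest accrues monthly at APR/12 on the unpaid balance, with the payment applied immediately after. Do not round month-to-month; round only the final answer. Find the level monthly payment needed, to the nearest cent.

$225.18

Monthly rate r = 22.4%/12 = 1.86667% = 0.0186667.
Level-payment amortization: P = B₀·r / (1 − (1+r)^(−n)) = 1267.00·0.0186667 / (1 − 1.01867^(−6)).
Denominator 1 − (1+r)^(−6) = 0.105032161.
P = 23.6507 / 0.105032161 ≈ 225.18.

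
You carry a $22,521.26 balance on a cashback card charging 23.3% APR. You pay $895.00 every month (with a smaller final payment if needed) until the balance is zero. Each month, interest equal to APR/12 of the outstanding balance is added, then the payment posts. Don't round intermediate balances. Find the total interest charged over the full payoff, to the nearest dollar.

$8,689

Monthly rate r = 23.3%/12 = 1.94167% = 0.0194167.
Payoff takes n = ⌈−ln(1 − rB₀/P)/ln(1+r)⌉ = ⌈34.871⌉ = 35 payments; the last is $780.23.
Total paid = 34·$895.00 + $780.23 = $31,210.23.
Total interest = total paid − principal = $31,210.23 − $22,521.26 = $8,688.97.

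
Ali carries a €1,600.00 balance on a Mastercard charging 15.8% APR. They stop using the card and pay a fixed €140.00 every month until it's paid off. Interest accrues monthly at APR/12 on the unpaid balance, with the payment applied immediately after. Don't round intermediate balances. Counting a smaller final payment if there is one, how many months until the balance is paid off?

Monthly rate r = 15.8%/12 = 1.31667% = 0.0131667.
Recurrence: B ← B·(1+r) − €140.00.
Month 1: interest €21.07; balance after payment €1,481.07.
Month 2: interest €19.50; balance after payment €1,360.57.
Closed form: n = −ln(1 − rB₀/P)/ln(1+r) = −ln(0.84952)/ln(1.01317) ≈ 12.467, so the balance reaches zero during payment 13.

13 months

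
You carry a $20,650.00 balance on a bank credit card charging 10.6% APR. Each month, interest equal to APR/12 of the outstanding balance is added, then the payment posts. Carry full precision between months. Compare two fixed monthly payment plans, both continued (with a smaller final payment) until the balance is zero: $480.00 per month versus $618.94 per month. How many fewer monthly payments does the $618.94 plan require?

Monthly rate r = 10.6%/12 = 0.883333% = 0.00883333.
At $480.00/mo: n = ⌈−ln(1 − rB₀/P)/ln(1+r)⌉ = 55 payments (last $172.86); total interest = total paid − $20,650.00 = $5,442.86.
At $618.94/mo: 40 payments (last $434.10); total interest $3,922.76.
Payments saved = 55 − 40 = 15.

15 fewer payments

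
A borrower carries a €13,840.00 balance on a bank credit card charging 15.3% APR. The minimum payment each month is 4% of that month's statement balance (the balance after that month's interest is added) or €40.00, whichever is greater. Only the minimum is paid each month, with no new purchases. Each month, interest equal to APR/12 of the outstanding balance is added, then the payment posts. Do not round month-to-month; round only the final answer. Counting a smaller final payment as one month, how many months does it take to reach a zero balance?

124 months

Monthly rate r = 15.3%/12 = 1.275% = 0.01275.
While 4% of the post-interest balance exceeds €40.00, each month B ← (B·(1+r))·(1 − 0.04), i.e. B shrinks by the factor (1+r)·0.96 = 0.97224.
This holds for months 1–94. Entering month 95 the balance is €981.39; 4% of the post-interest balance is now below €40.00, so the flat €40.00 minimum applies from here.
From month 95 a fixed €40.00 at rate r clears €981.39 in 30 more payments. Total: 94 + 30 = 124 months.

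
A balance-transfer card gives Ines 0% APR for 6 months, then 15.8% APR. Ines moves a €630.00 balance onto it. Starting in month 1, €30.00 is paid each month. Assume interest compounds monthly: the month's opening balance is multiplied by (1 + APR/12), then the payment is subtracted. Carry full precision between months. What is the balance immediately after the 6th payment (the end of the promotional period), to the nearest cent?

€450.00

Promo months 1–6 at r₀ = 0%/12 = 0; months 7+ at r₁ = 15.8%/12 = 0.0131667.
After month 6 (no interest yet): B = €630.00 − 6·€30.00 = €450.00.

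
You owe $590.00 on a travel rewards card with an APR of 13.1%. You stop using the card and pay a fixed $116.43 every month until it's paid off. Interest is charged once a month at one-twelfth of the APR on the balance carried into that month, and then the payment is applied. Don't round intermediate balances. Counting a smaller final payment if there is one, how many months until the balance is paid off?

6 months

Monthly rate r = 13.1%/12 = 1.09167% = 0.0109167.
Recurrence: B ← B·(1+r) − $116.43.
Month 1: interest $6.44; balance after payment $480.01.
Month 2: interest $5.24; balance after payment $368.82.
Month 3: interest $4.03; balance after payment $256.42.
Month 4: interest $2.80; balance after payment $142.79.
Month 5: interest $1.56; balance after payment $27.92.
Month 6: interest $0.30; balance after payment $0.00.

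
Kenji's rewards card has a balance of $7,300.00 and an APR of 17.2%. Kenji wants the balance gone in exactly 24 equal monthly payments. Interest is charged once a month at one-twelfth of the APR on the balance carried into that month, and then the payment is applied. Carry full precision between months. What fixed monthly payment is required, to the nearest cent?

Monthly rate r = 17.2%/12 = 1.43333% = 0.0143333.
Level-payment amortization: P = B₀·r / (1 − (1+r)^(−n)) = 7300.00·0.0143333 / (1 − 1.01433^(−24)).
Denominator 1 − (1+r)^(−24) = 0.289337733.
P = 104.633 / 0.289337733 ≈ 361.63.

$361.63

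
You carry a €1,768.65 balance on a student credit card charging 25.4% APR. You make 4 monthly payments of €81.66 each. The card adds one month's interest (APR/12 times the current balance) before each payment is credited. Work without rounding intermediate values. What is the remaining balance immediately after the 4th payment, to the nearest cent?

Monthly rate r = 25.4%/12 = 2.11667% = 0.0211667.
Each month: B ← B·(1+r) − €81.66.
Month 1: interest €37.44; balance after payment €1,724.43.
Month 2: interest €36.50; balance after payment €1,679.27.
Month 3: interest €35.54; balance after payment €1,633.15.
Month 4: interest €34.57; balance after payment €1,586.06.

€1,586.06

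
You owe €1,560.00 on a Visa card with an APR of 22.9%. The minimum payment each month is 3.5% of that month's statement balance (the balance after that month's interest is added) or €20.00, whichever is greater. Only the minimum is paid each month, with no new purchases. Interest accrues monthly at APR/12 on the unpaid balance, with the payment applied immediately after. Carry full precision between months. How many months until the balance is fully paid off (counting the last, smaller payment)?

Monthly rate r = 22.9%/12 = 1.90833% = 0.0190833.
While 3.5% of the post-interest balance exceeds €20.00, each month B ← (B·(1+r))·(1 − 0.035), i.e. B shrinks by the factor (1+r)·0.965 = 0.98342.
This holds for months 1–62. Entering month 63 the balance is €553.12; 3.5% of the post-interest balance is now below €20.00, so the flat €20.00 minimum applies from here.
From month 63 a fixed €20.00 at rate r clears €553.12 in 40 more payments. Total: 62 + 40 = 102 months.

102 months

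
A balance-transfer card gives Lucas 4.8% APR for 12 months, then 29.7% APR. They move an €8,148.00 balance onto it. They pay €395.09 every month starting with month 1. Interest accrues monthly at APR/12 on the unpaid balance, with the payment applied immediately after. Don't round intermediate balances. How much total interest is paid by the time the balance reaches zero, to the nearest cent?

€856.35

Promo months 1–12 at r₀ = 4.8%/12 = 0.004; months 13+ at r₁ = 29.7%/12 = 0.02475.
After month 12: iterate B ← B·(1+r₀) − €395.09 for 12 months → €3,701.04.
Then at r₁ with €395.09/mo: n₂ = −ln(1 − r₁·B/P)/ln(1+r₁) ≈ 10.79 → 11 more payments.
Total paid = 22·€395.09 + €312.37 = €9,004.35; interest = €9,004.35 − €8,148.00 = €856.35.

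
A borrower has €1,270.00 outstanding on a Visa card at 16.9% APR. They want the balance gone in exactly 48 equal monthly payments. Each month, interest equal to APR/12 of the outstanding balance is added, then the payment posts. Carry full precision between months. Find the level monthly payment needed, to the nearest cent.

Monthly rate r = 16.9%/12 = 1.40833% = 0.0140833.
Level-payment amortization: P = B₀·r / (1 − (1+r)^(−n)) = 1270.00·0.0140833 / (1 − 1.01408^(−48)).
Denominator 1 − (1+r)^(−48) = 0.488948065.
P = 17.8858 / 0.488948065 ≈ 36.58.

€36.58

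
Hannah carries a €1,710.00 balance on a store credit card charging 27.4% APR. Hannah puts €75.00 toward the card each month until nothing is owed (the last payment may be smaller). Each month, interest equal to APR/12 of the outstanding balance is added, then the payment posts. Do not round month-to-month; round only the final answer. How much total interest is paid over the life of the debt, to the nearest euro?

Monthly rate r = 27.4%/12 = 2.28333% = 0.0228333.
Payoff takes n = ⌈−ln(1 − rB₀/P)/ln(1+r)⌉ = ⌈32.566⌉ = 33 payments; the last is €42.63.
Total paid = 32·€75.00 + €42.63 = €2,442.63.
Total interest = total paid − principal = €2,442.63 − €1,710.00 = €732.63.

€733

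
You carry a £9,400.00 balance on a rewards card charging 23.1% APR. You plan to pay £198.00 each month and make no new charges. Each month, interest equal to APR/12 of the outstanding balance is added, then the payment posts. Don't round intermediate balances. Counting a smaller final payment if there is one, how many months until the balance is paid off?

129 months

Monthly rate r = 23.1%/12 = 1.925% = 0.01925.
Recurrence: B ← B·(1+r) − £198.00.
Month 1: interest £180.95; balance after payment £9,382.95.
Month 2: interest £180.62; balance after payment £9,365.57.
Closed form: n = −ln(1 − rB₀/P)/ln(1+r) = −ln(0.086111)/ln(1.01925) ≈ 128.605, so the balance reaches zero during payment 129.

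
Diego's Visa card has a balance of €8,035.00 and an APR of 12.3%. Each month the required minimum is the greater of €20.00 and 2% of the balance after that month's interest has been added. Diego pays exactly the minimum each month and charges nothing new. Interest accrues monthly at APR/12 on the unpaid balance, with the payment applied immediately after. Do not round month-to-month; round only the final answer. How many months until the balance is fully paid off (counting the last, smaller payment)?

Monthly rate r = 12.3%/12 = 1.025% = 0.01025.
While 2% of the post-interest balance exceeds €20.00, each month B ← (B·(1+r))·(1 − 0.02), i.e. B shrinks by the factor (1+r)·0.98 = 0.99005.
This holds for months 1–210. Entering month 211 the balance is €982.93; 2% of the post-interest balance is now below €20.00, so the flat €20.00 minimum applies from here.
From month 211 a fixed €20.00 at rate r clears €982.93 in 69 more payments. Total: 210 + 69 = 279 months.

279 months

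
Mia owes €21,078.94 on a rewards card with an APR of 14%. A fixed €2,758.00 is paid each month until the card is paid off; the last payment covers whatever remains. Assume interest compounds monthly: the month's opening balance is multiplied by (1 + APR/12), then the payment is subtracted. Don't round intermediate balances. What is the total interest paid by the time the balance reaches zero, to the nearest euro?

Monthly rate r = 14%/12 = 1.16667% = 0.0116667.
Payoff takes n = ⌈−ln(1 − rB₀/P)/ln(1+r)⌉ = ⌈8.052⌉ = 9 payments; the last is €143.93.
Total paid = 8·€2,758.00 + €143.93 = €22,207.93.
Total interest = total paid − principal = €22,207.93 − €21,078.94 = €1,128.99.

€1,129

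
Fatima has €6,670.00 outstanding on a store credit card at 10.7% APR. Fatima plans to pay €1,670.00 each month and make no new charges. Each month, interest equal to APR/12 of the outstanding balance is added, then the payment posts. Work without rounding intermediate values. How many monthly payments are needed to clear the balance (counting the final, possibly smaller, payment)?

5 months

Monthly rate r = 10.7%/12 = 0.891667% = 0.00891667.
Recurrence: B ← B·(1+r) − €1,670.00.
Month 1: interest €59.47; balance after payment €5,059.47.
Month 2: interest €45.11; balance after payment €3,434.59.
Month 3: interest €30.63; balance after payment €1,795.21.
Month 4: interest €16.01; balance after payment €141.22.
Month 5: interest €1.26; balance after payment €0.00.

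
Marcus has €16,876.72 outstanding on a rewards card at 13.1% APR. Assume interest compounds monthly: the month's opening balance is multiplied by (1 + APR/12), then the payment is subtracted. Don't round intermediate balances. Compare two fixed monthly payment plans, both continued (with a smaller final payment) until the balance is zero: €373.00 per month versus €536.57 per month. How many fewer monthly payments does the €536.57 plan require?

Monthly rate r = 13.1%/12 = 1.09167% = 0.0109167.
At €373.00/mo: n = ⌈−ln(1 − rB₀/P)/ln(1+r)⌉ = 63 payments (last €272.60); total interest = total paid − €16,876.72 = €6,521.88.
At €536.57/mo: 39 payments (last €397.71); total interest €3,910.65.
Payments saved = 63 − 39 = 24.

24 fewer payments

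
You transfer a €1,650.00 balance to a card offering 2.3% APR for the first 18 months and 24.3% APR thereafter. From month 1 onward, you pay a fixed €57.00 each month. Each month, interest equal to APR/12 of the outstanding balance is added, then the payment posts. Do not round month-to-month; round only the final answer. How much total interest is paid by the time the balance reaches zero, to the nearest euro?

€142

Promo months 1–18 at r₀ = 2.3%/12 = 0.00191667; months 19+ at r₁ = 24.3%/12 = 0.02025.
After month 18: iterate B ← B·(1+r₀) − €57.00 for 18 months → €664.97.
Then at r₁ with €57.00/mo: n₂ = −ln(1 − r₁·B/P)/ln(1+r₁) ≈ 13.44 → 14 more payments.
Total paid = 31·€57.00 + €25.40 = €1,792.40; interest = €1,792.40 − €1,650.00 = €142.40.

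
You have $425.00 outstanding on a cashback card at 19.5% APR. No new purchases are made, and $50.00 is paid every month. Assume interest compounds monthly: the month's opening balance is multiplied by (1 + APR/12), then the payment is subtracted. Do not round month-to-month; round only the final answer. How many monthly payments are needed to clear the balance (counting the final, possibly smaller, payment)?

10 payments

Monthly rate r = 19.5%/12 = 1.625% = 0.01625.
Recurrence: B ← B·(1+r) − $50.00.
Month 1: interest $6.91; balance after payment $381.91.
Month 2: interest $6.21; balance after payment $338.11.
Closed form: n = −ln(1 − rB₀/P)/ln(1+r) = −ln(0.86187)/ln(1.01625) ≈ 9.222, so the balance reaches zero during payment 10.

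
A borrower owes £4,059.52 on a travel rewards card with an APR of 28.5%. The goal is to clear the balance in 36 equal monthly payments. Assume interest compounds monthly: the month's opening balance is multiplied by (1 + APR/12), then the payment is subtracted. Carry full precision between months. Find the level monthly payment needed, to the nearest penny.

£169.01

Monthly rate r = 28.5%/12 = 2.375% = 0.02375.
Level-payment amortization: P = B₀·r / (1 − (1+r)^(−n)) = 4059.52·0.02375 / (1 − 1.02375^(−36)).
Denominator 1 − (1+r)^(−36) = 0.570444713.
P = 96.4136 / 0.570444713 ≈ 169.01.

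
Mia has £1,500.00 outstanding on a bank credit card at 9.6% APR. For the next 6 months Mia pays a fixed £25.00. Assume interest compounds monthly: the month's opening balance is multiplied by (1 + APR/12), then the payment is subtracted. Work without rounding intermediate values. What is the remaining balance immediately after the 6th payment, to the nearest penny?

£1,420.42

Monthly rate r = 9.6%/12 = 0.8% = 0.008.
Each month: B ← B·(1+r) − £25.00.
Month 1: interest £12.00; balance after payment £1,487.00.
Month 2: interest £11.90; balance after payment £1,473.90.
Month 3: interest £11.79; balance after payment £1,460.69.
Month 4: interest £11.69; balance after payment £1,447.37.
Month 5: interest £11.58; balance after payment £1,433.95.
Month 6: interest £11.47; balance after payment £1,420.42.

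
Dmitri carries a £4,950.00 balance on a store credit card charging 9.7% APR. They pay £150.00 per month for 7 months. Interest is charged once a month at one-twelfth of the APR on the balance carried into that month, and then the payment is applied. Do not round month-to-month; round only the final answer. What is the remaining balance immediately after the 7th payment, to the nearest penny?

Monthly rate r = 9.7%/12 = 0.808333% = 0.00808333.
Each month: B ← B·(1+r) − £150.00.
Month 1: interest £40.01; balance after payment £4,840.01.
Month 2: interest £39.12; balance after payment £4,729.14.
Month 3: interest £38.23; balance after payment £4,617.36.
Month 4: interest £37.32; balance after payment £4,504.69.
Month 5: interest £36.41; balance after payment £4,391.10.
Month 6: interest £35.49; balance after payment £4,276.59.
Month 7: interest £34.57; balance after payment £4,161.16.

£4,161.16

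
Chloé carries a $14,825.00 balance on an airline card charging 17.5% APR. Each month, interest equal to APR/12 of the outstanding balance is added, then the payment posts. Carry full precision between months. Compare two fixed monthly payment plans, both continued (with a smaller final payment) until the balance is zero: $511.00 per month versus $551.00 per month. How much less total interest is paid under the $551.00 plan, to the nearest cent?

$453.39

Monthly rate r = 17.5%/12 = 1.45833% = 0.0145833.
At $511.00/mo: n = ⌈−ln(1 − rB₀/P)/ln(1+r)⌉ = 38 payments (last $507.52); total interest = total paid − $14,825.00 = $4,589.52.
At $551.00/mo: 35 payments (last $227.13); total interest $4,136.13.
Interest saved = $4,589.52 − $4,136.13 = $453.39.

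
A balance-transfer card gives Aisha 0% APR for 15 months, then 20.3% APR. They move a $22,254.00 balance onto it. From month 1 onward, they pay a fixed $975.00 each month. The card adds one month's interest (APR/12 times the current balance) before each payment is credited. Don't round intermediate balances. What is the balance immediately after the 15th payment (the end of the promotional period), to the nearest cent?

$7,629.00

Promo months 1–15 at r₀ = 0%/12 = 0; months 16+ at r₁ = 20.3%/12 = 0.0169167.
After month 15 (no interest yet): B = $22,254.00 − 15·$975.00 = $7,629.00.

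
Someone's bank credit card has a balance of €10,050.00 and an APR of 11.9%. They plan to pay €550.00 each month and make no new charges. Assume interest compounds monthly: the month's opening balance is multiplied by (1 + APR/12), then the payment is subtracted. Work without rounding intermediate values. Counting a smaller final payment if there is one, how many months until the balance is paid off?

21 months

Monthly rate r = 11.9%/12 = 0.991667% = 0.00991667.
Recurrence: B ← B·(1+r) − €550.00.
Month 1: interest €99.66; balance after payment €9,599.66.
Month 2: interest €95.20; balance after payment €9,144.86.
Closed form: n = −ln(1 − rB₀/P)/ln(1+r) = −ln(0.8188)/ln(1.00992) ≈ 20.260, so the balance reaches zero during payment 21.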